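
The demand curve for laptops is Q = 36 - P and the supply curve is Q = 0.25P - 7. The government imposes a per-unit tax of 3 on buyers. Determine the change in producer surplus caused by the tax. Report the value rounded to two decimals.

-3.12

Rewriting demand in inverse form: P = 36 - Q.
Rewriting supply in inverse form: P = 28 + 4Q.
Pre-tax equilibrium: 36 - Q = 28 + 4Q gives Q* = 1.6, P* = 34.4.
With the tax, buyers' net willingness to pay falls by 3: (36 - 3) - Q = 28 + 4Q, so Q_t = 1. Buyers pay P_b = 35; sellers receive P_s = P_b - 3 = 32.
Producers lose the trapezoid between P_s and P* out to Q_t plus the triangle from Q_t to Q*: change in PS = 2 - 5.12 = -3.12.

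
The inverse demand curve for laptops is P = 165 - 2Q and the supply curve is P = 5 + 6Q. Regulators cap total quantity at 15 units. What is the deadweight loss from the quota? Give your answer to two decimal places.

100.00

Unrestricted equilibrium: Q* = (165 - 5)/(2 + 6) = 20.
At Q = 15 the demand price is 165 - 2(15) = 135 and the supply price is 5 + 6(15) = 95.
DWL = (1/2)(gap between curves at 15) x (Q* - 15) = (1/2)(40)(5) = 100.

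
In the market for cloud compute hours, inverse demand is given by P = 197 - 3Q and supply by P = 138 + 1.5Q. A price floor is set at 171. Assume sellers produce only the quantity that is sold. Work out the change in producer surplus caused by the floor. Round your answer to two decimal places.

Without the control, 197 - 3Q = 138 + 1.5Q so Q* = 13.1111 and P* = 157.6667.
At the floor price 171, quantity demanded is (197 - 171)/3 = 8.6667; demand is the short side, so Q = 8.6667 trades at P = 171.
PS goes from (1/2)(13.1111)(19.6667) = 128.9259 to 229.6667 (computed as (171 - 138)(8.6667) - (1/2)(1.5)(8.6667)^2), a change of 100.7407.

100.74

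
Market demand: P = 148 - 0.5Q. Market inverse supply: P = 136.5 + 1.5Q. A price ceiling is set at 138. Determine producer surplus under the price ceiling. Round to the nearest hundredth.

0.75

Without the control, 148 - 0.5Q = 136.5 + 1.5Q so Q* = 5.75 and P* = 145.125.
At the ceiling price 138, quantity supplied is (138 - 136.5)/1.5 = 1; supply is the short side, so Q = 1 trades at P = 138.
PS is the triangle above supply below 138: (1/2)(1)(138 - 136.5) = 0.75.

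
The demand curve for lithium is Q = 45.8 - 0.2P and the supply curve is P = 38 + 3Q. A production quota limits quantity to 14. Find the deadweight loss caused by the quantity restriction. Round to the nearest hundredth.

Rewriting demand in inverse form: P = 229 - 5Q.
Without the quota, 229 - 5Q = 38 + 3Q gives Q* = 23.875.
At Q = 14 the demand price is 229 - 5(14) = 159 and the supply price is 38 + 3(14) = 80.
DWL = (1/2)(gap between curves at 14) x (Q* - 14) = (1/2)(79)(9.875) = 390.0625.

390.06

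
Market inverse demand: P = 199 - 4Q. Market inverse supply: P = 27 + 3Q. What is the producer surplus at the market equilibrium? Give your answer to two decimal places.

Equilibrium: 199 - 4Q = 27 + 3Q, so Q* = 24.5714 and P* = 100.7143.
PS is the area between P* and the supply curve from 0 to Q*: (1/2)(24.5714)(73.7143) = 905.6327.

905.63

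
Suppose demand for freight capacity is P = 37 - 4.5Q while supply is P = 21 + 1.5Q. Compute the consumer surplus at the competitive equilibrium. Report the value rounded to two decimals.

16.00

Set 37 - 4.5Q = 21 + 1.5Q, which gives 16 = 6Q, so Q* = 2.6667 and P* = 37 - 4.5(2.6667) = 25.
The demand choke price is 37, so CS = (1/2)(Q*)(37 - P*) = (1/2)(2.6667)(12) = 16.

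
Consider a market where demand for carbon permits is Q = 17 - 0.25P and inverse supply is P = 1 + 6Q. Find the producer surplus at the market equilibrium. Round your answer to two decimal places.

Rewriting demand in inverse form: P = 68 - 4Q.
Set 68 - 4Q = 1 + 6Q, which gives 67 = 10Q, so Q* = 6.7 and P* = 68 - 4(6.7) = 41.2.
Producer surplus is the triangle above supply below P*: (1/2)(6.7)(41.2 - 1) = (1/2)(6.7)(40.2) = 134.67.

134.67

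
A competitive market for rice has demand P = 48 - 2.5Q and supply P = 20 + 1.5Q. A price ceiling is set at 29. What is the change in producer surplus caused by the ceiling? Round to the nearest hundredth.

-9.75

Without the control, 48 - 2.5Q = 20 + 1.5Q so Q* = 7 and P* = 30.5.
At the ceiling price 29, quantity supplied is (29 - 20)/1.5 = 6; supply is the short side, so Q = 6 trades at P = 29.
PS goes from (1/2)(7)(10.5) = 36.75 to 27 (computed as (29 - 20)(6) - (1/2)(1.5)(6)^2), a change of -9.75.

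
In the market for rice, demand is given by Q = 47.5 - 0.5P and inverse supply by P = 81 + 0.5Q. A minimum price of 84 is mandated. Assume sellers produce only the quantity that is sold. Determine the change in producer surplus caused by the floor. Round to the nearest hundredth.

1.10

Rewriting demand in inverse form: P = 95 - 2Q.
Without the control, 95 - 2Q = 81 + 0.5Q so Q* = 5.6 and P* = 83.8.
At the floor price 84, quantity demanded is (95 - 84)/2 = 5.5; demand is the short side, so Q = 5.5 trades at P = 84.
PS goes from (1/2)(5.6)(2.8) = 7.84 to 8.9375 (computed as (84 - 81)(5.5) - (1/2)(0.5)(5.5)^2), a change of 1.0975.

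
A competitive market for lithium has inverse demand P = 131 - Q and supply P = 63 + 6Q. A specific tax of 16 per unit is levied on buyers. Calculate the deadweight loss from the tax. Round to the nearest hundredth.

Pre-tax equilibrium: 131 - Q = 63 + 6Q gives Q* = 9.7143, P* = 121.2857.
A tax on buyers shifts demand down by 16: (131 - 16) - Q = 63 + 6Q, so Q_t = 7.4286. Buyers pay P_b = 123.5714; sellers receive P_s = P_b - 16 = 107.5714.
Deadweight loss is the triangle between the curves from Q_t to Q*: (1/2)(9.7143 - 7.4286)(16) = 18.2857.

18.29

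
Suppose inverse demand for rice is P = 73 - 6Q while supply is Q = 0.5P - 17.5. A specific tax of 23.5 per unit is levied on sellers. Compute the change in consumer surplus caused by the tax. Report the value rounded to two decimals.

-57.83

Rewriting supply in inverse form: P = 35 + 2Q.
Pre-tax equilibrium: 73 - 6Q = 35 + 2Q gives Q* = 4.75, P* = 44.5.
A tax on sellers shifts supply up by 23.5: 73 - 6Q = 35 + 2Q + 23.5, so Q_t = 1.8125. Buyers pay P_b = 62.125; sellers receive P_s = P_b - 23.5 = 38.625.
Consumers lose the trapezoid between P* and P_b out to Q_t plus the triangle from Q_t to Q*: change in CS = 9.8555 - 67.6875 = -57.832.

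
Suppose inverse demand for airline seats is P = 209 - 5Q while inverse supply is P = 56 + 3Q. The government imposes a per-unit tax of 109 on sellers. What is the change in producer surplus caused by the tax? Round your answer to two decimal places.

Without the tax, 209 - 5Q = 56 + 3Q so Q* = 19.125 and P* = 113.375.
A tax on sellers shifts supply up by 109: 209 - 5Q = 56 + 3Q + 109, so Q_t = 5.5. Buyers pay P_b = 181.5; sellers receive P_s = P_b - 109 = 72.5.
Producers lose the trapezoid between P_s and P* out to Q_t plus the triangle from Q_t to Q*: change in PS = 45.375 - 548.6484 = -503.2734.

-503.27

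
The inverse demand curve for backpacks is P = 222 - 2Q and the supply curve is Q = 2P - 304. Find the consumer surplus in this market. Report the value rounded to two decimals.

Rewriting supply in inverse form: P = 152 + 0.5Q.
Set 222 - 2Q = 152 + 0.5Q, which gives 70 = 2.5Q, so Q* = 28 and P* = 222 - 2(28) = 166.
Consumer surplus is the triangle under demand above P*: (1/2)(28)(222 - 166) = (1/2)(28)(56) = 784.

784.00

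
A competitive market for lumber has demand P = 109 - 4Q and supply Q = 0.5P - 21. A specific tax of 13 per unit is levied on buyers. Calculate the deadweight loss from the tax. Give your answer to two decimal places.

14.08

Rewriting supply in inverse form: P = 42 + 2Q.
Without the tax, 109 - 4Q = 42 + 2Q so Q* = 11.1667 and P* = 64.3333.
A tax on buyers shifts demand down by 13: (109 - 13) - 4Q = 42 + 2Q, so Q_t = 9. Buyers pay P_b = 73; sellers receive P_s = P_b - 13 = 60.
The welfare triangle lost has base Q* - Q_t = 2.1667 and height t = 13, so DWL = (1/2)(2.1667)(13) = 14.0833.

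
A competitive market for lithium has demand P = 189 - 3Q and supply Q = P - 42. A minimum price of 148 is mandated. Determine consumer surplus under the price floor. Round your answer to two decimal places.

280.17

Rewriting supply in inverse form: P = 42 + Q.
Free-market equilibrium: 189 - 3Q = 42 + Q gives Q* = 36.75, P* = 78.75.
At the floor price 148, quantity demanded is (189 - 148)/3 = 13.6667; demand is the short side, so Q = 13.6667 trades at P = 148.
CS is the triangle under demand above 148: (1/2)(13.6667)(189 - 148) = 280.1667.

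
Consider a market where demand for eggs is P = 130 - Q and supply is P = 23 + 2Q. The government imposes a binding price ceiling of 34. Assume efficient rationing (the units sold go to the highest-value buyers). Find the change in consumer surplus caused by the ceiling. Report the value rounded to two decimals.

Without the control, 130 - Q = 23 + 2Q so Q* = 35.6667 and P* = 94.3333.
At the ceiling price 34, quantity supplied is (34 - 23)/2 = 5.5; supply is the short side, so Q = 5.5 trades at P = 34.
CS goes from (1/2)(35.6667)(35.6667) = 636.0556 to 512.875 (computed as (130 - 34)(5.5) - (1/2)(1)(5.5)^2), a change of -123.1806.

-123.18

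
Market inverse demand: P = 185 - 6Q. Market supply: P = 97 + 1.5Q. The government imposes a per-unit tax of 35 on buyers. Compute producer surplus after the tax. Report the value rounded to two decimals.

Without the tax, 185 - 6Q = 97 + 1.5Q so Q* = 11.7333 and P* = 114.6.
With the tax, buyers' net willingness to pay falls by 35: (185 - 35) - 6Q = 97 + 1.5Q, so Q_t = 7.0667. Buyers pay P_b = 142.6; sellers receive P_s = P_b - 35 = 107.6.
Producer surplus is the triangle above supply below P_s: (1/2)(7.0667)(107.6 - 97) = 37.4533.

37.45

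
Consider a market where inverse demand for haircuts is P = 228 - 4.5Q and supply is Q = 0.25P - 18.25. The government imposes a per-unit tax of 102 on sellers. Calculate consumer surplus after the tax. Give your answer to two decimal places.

Rewriting supply in inverse form: P = 73 + 4Q.
Pre-tax equilibrium: 228 - 4.5Q = 73 + 4Q gives Q* = 18.2353, P* = 145.9412.
With the tax, sellers need 102 more per unit: 228 - 4.5Q = 73 + 4Q + 102, so Q_t = 6.2353. Buyers pay P_b = 199.9412; sellers receive P_s = P_b - 102 = 97.9412.
Consumer surplus is the triangle under demand above P_b: (1/2)(6.2353)(228 - 199.9412) = 87.4775.

87.48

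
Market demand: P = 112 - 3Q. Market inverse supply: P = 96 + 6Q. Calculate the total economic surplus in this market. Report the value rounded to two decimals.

14.22

Setting demand equal to supply, 16 = 9Q, so Q* = 1.7778 and P* = 106.6667.
Total surplus is the full triangle between the curves from 0 to Q*: (1/2)(1.7778)(112 - 96) = 14.2222.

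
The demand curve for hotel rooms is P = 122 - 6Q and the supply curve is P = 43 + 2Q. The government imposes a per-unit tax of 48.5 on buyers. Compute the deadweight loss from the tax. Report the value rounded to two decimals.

147.02

Without the tax, 122 - 6Q = 43 + 2Q so Q* = 9.875 and P* = 62.75.
With the tax, buyers' net willingness to pay falls by 48.5: (122 - 48.5) - 6Q = 43 + 2Q, so Q_t = 3.8125. Buyers pay P_b = 99.125; sellers receive P_s = P_b - 48.5 = 50.625.
Deadweight loss is the triangle between the curves from Q_t to Q*: (1/2)(9.875 - 3.8125)(48.5) = 147.0156.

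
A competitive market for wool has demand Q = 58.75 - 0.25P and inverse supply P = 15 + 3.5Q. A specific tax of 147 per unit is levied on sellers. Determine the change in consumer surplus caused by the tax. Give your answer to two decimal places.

Rewriting demand in inverse form: P = 235 - 4Q.
Without the tax, 235 - 4Q = 15 + 3.5Q so Q* = 29.3333 and P* = 117.6667.
A tax on sellers shifts supply up by 147: 235 - 4Q = 15 + 3.5Q + 147, so Q_t = 9.7333. Buyers pay P_b = 196.0667; sellers receive P_s = P_b - 147 = 49.0667.
CS falls from (1/2)(29.3333)(117.3333) = 1720.8889 to (1/2)(9.7333)(38.9333) = 189.4756, a change of -1531.4133.

-1531.41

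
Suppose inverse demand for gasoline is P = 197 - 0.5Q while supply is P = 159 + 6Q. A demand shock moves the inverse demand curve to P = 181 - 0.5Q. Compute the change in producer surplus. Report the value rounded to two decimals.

-68.17

Initial equilibrium: Q_0 = 5.8462, P_0 = 194.0769; CS_0 = (1/2)(5.8462)(2.9231) = 8.5444, PS_0 = (1/2)(5.8462)(35.0769) = 102.5325.
New equilibrium: 181 - 0.5Q = 159 + 6Q gives Q_1 = 3.3846, P_1 = 179.3077; CS_1 = 2.8639, PS_1 = 34.3669.
Change in producer surplus = 34.3669 - 102.5325 = -68.1657.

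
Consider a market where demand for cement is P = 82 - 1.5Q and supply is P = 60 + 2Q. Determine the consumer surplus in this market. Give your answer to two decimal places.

29.63

Set 82 - 1.5Q = 60 + 2Q, which gives 22 = 3.5Q, so Q* = 6.2857 and P* = 82 - 1.5(6.2857) = 72.5714.
The demand choke price is 82, so CS = (1/2)(Q*)(82 - P*) = (1/2)(6.2857)(9.4286) = 29.6327.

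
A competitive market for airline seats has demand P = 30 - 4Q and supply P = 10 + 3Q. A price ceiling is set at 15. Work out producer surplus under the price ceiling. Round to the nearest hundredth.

Free-market equilibrium: 30 - 4Q = 10 + 3Q gives Q* = 2.8571, P* = 18.5714.
At the ceiling price 15, quantity supplied is (15 - 10)/3 = 1.6667; supply is the short side, so Q = 1.6667 trades at P = 15.
PS is the triangle above supply below 15: (1/2)(1.6667)(15 - 10) = 4.1667.

4.17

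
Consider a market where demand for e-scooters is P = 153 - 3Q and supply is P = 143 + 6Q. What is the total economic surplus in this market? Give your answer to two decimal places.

5.56

Setting demand equal to supply, 10 = 9Q, so Q* = 1.1111 and P* = 149.6667.
CS = (1/2)(1.1111)(3.3333) = 1.8519 and PS = (1/2)(1.1111)(6.6667) = 3.7037, so total surplus = 5.5556.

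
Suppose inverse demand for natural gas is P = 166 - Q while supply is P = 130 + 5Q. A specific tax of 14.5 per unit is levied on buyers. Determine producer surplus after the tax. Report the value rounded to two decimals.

32.10

Pre-tax equilibrium: 166 - Q = 130 + 5Q gives Q* = 6, P* = 160.
With the tax, buyers' net willingness to pay falls by 14.5: (166 - 14.5) - Q = 130 + 5Q, so Q_t = 3.5833. Buyers pay P_b = 162.4167; sellers receive P_s = P_b - 14.5 = 147.9167.
PS = (1/2)(Q_t)(P_s - 130) = (1/2)(3.5833)(17.9167) = 32.1007.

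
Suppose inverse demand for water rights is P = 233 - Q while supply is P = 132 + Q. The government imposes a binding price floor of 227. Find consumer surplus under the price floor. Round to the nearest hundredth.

Free-market equilibrium: 233 - Q = 132 + Q gives Q* = 50.5, P* = 182.5.
At the floor price 227, quantity demanded is (233 - 227)/1 = 6; demand is the short side, so Q = 6 trades at P = 227.
CS is the triangle under demand above 227: (1/2)(6)(233 - 227) = 18.

18.00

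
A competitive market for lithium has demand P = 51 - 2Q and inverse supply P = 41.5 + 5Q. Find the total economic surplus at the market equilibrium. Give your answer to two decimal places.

Setting demand equal to supply, 9.5 = 7Q, so Q* = 1.3571 and P* = 48.2857.
Total surplus is the full triangle between the curves from 0 to Q*: (1/2)(1.3571)(51 - 41.5) = 6.4464.

6.45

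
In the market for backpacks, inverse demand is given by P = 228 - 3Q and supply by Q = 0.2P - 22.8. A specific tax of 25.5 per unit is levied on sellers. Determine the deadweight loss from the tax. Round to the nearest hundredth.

40.64

Rewriting supply in inverse form: P = 114 + 5Q.
Without the tax, 228 - 3Q = 114 + 5Q so Q* = 14.25 and P* = 185.25.
A tax on sellers shifts supply up by 25.5: 228 - 3Q = 114 + 5Q + 25.5, so Q_t = 11.0625. Buyers pay P_b = 194.8125; sellers receive P_s = P_b - 25.5 = 169.3125.
Deadweight loss is the triangle between the curves from Q_t to Q*: (1/2)(14.25 - 11.0625)(25.5) = 40.6406.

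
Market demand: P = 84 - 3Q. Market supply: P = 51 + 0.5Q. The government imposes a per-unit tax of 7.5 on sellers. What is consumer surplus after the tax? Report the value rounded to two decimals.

79.62

Pre-tax equilibrium: 84 - 3Q = 51 + 0.5Q gives Q* = 9.4286, P* = 55.7143.
With the tax, sellers need 7.5 more per unit: 84 - 3Q = 51 + 0.5Q + 7.5, so Q_t = 7.2857. Buyers pay P_b = 62.1429; sellers receive P_s = P_b - 7.5 = 54.6429.
Consumer surplus is the triangle under demand above P_b: (1/2)(7.2857)(84 - 62.1429) = 79.6224.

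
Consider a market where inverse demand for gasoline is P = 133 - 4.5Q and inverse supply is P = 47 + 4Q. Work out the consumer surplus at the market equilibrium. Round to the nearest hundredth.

230.33

Setting demand equal to supply, 86 = 8.5Q, so Q* = 10.1176 and P* = 87.4706.
The demand choke price is 133, so CS = (1/2)(Q*)(133 - P*) = (1/2)(10.1176)(45.5294) = 230.3253.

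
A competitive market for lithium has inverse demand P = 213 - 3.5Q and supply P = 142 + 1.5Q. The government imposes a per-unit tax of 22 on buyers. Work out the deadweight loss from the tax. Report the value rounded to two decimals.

48.40

Without the tax, 213 - 3.5Q = 142 + 1.5Q so Q* = 14.2 and P* = 163.3.
A tax on buyers shifts demand down by 22: (213 - 22) - 3.5Q = 142 + 1.5Q, so Q_t = 9.8. Buyers pay P_b = 178.7; sellers receive P_s = P_b - 22 = 156.7.
Deadweight loss is the triangle between the curves from Q_t to Q*: (1/2)(14.2 - 9.8)(22) = 48.4.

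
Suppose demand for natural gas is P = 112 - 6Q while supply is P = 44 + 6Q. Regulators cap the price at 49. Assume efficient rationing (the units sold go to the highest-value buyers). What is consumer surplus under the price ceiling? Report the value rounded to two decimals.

50.42

Without the control, 112 - 6Q = 44 + 6Q so Q* = 5.6667 and P* = 78.
At P = 49, sellers supply (49 - 44)/6 = 0.8333 while buyers want more, so the quantity traded is 0.8333 at price 49.
The demand price at Q = 0.8333 is 107. CS is the trapezoid between demand and 49 over [0, 0.8333]: (1/2)[(112 - 49) + (107 - 49)](0.8333) = 50.4167.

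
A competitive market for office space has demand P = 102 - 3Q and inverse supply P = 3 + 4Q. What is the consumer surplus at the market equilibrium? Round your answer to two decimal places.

300.03

Setting demand equal to supply, 99 = 7Q, so Q* = 14.1429 and P* = 59.5714.
The demand choke price is 102, so CS = (1/2)(Q*)(102 - P*) = (1/2)(14.1429)(42.4286) = 300.0306.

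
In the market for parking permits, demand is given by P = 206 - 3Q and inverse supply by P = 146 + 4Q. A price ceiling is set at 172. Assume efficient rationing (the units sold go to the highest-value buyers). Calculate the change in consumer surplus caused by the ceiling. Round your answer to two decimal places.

47.42

Without the control, 206 - 3Q = 146 + 4Q so Q* = 8.5714 and P* = 180.2857.
At P = 172, sellers supply (172 - 146)/4 = 6.5 while buyers want more, so the quantity traded is 6.5 at price 172.
CS goes from (1/2)(8.5714)(25.7143) = 110.2041 to 157.625 (computed as (206 - 172)(6.5) - (1/2)(3)(6.5)^2), a change of 47.4209.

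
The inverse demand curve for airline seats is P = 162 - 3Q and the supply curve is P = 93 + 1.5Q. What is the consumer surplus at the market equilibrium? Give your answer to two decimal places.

352.67

Set 162 - 3Q = 93 + 1.5Q, which gives 69 = 4.5Q, so Q* = 15.3333 and P* = 162 - 3(15.3333) = 116.
The demand choke price is 162, so CS = (1/2)(Q*)(162 - P*) = (1/2)(15.3333)(46) = 352.6667.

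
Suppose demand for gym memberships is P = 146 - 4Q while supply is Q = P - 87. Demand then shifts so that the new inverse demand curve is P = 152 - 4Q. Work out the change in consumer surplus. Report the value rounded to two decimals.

Rewriting supply in inverse form: P = 87 + Q.
Initial equilibrium: Q_0 = 11.8, P_0 = 98.8; CS_0 = (1/2)(11.8)(47.2) = 278.48, PS_0 = (1/2)(11.8)(11.8) = 69.62.
New equilibrium: 152 - 4Q = 87 + Q gives Q_1 = 13, P_1 = 100; CS_1 = 338, PS_1 = 84.5.
Change in consumer surplus = 338 - 278.48 = 59.52.

59.52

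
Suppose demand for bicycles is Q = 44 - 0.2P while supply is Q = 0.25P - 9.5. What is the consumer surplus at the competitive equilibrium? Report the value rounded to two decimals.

1022.35

Rewriting demand in inverse form: P = 220 - 5Q.
Rewriting supply in inverse form: P = 38 + 4Q.
Setting demand equal to supply, 182 = 9Q, so Q* = 20.2222 and P* = 118.8889.
CS is the area between the demand curve and P* from 0 to Q*: (1/2)(20.2222)(101.1111) = 1022.3457.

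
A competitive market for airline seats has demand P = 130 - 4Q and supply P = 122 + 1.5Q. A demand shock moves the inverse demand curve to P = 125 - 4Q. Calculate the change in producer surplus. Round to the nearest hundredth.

Initial equilibrium: Q_0 = 1.4545, P_0 = 124.1818; CS_0 = (1/2)(1.4545)(5.8182) = 4.2314, PS_0 = (1/2)(1.4545)(2.1818) = 1.5868.
New equilibrium: 125 - 4Q = 122 + 1.5Q gives Q_1 = 0.5455, P_1 = 122.8182; CS_1 = 0.595, PS_1 = 0.2231.
Change in producer surplus = 0.2231 - 1.5868 = -1.3636.

-1.36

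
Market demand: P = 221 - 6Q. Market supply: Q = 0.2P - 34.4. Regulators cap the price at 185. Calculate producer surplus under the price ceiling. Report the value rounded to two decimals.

Rewriting supply in inverse form: P = 172 + 5Q.
Without the control, 221 - 6Q = 172 + 5Q so Q* = 4.4545 and P* = 194.2727.
At P = 185, sellers supply (185 - 172)/5 = 2.6 while buyers want more, so the quantity traded is 2.6 at price 185.
PS is the triangle above supply below 185: (1/2)(2.6)(185 - 172) = 16.9.

16.90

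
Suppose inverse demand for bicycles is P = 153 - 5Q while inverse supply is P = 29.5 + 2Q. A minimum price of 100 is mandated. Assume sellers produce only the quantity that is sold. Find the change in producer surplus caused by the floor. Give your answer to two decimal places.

323.67

Free-market equilibrium: 153 - 5Q = 29.5 + 2Q gives Q* = 17.6429, P* = 64.7857.
At P = 100, buyers demand (153 - 100)/5 = 10.6 while sellers would supply more, so the quantity traded is 10.6 at price 100.
PS goes from (1/2)(17.6429)(35.2857) = 311.2704 to 634.94 (computed as (100 - 29.5)(10.6) - (1/2)(2)(10.6)^2), a change of 323.6696.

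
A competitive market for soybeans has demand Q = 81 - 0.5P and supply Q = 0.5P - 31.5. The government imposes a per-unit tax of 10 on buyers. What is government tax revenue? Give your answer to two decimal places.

222.50

Rewriting demand in inverse form: P = 162 - 2Q.
Rewriting supply in inverse form: P = 63 + 2Q.
Without the tax, 162 - 2Q = 63 + 2Q so Q* = 24.75 and P* = 112.5.
With the tax, buyers' net willingness to pay falls by 10: (162 - 10) - 2Q = 63 + 2Q, so Q_t = 22.25. Buyers pay P_b = 117.5; sellers receive P_s = P_b - 10 = 107.5.
Tax revenue = t x Q_t = 10 x 22.25 = 222.5.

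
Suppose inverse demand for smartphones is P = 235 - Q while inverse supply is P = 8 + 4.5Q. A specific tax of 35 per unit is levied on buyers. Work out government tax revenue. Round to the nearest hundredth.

Without the tax, 235 - Q = 8 + 4.5Q so Q* = 41.2727 and P* = 193.7273.
With the tax, buyers' net willingness to pay falls by 35: (235 - 35) - Q = 8 + 4.5Q, so Q_t = 34.9091. Buyers pay P_b = 200.0909; sellers receive P_s = P_b - 35 = 165.0909.
Revenue is the tax times quantity traded: 35 x 34.9091 = 1221.8182.

1221.82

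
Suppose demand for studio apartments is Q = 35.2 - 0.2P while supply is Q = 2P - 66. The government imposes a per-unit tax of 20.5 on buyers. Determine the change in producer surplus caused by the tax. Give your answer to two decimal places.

-44.98

Rewriting demand in inverse form: P = 176 - 5Q.
Rewriting supply in inverse form: P = 33 + 0.5Q.
Pre-tax equilibrium: 176 - 5Q = 33 + 0.5Q gives Q* = 26, P* = 46.
A tax on buyers shifts demand down by 20.5: (176 - 20.5) - 5Q = 33 + 0.5Q, so Q_t = 22.2727. Buyers pay P_b = 64.6364; sellers receive P_s = P_b - 20.5 = 44.1364.
PS falls from (1/2)(26)(13) = 169 to (1/2)(22.2727)(11.1364) = 124.0186, a change of -44.9814.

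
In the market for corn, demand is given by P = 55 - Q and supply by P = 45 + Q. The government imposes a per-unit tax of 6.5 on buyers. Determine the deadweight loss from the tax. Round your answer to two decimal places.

Without the tax, 55 - Q = 45 + Q so Q* = 5 and P* = 50.
A tax on buyers shifts demand down by 6.5: (55 - 6.5) - Q = 45 + Q, so Q_t = 1.75. Buyers pay P_b = 53.25; sellers receive P_s = P_b - 6.5 = 46.75.
Deadweight loss is the triangle between the curves from Q_t to Q*: (1/2)(5 - 1.75)(6.5) = 10.5625.

10.56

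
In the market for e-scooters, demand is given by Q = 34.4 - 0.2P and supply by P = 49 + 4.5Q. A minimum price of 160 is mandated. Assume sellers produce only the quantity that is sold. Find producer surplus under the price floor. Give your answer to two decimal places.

Rewriting demand in inverse form: P = 172 - 5Q.
Free-market equilibrium: 172 - 5Q = 49 + 4.5Q gives Q* = 12.9474, P* = 107.2632.
At the floor price 160, quantity demanded is (172 - 160)/5 = 2.4; demand is the short side, so Q = 2.4 trades at P = 160.
The supply price at Q = 2.4 is 59.8. PS is the trapezoid between 160 and supply over [0, 2.4]: (1/2)[(160 - 49) + (160 - 59.8)](2.4) = 253.44.

253.44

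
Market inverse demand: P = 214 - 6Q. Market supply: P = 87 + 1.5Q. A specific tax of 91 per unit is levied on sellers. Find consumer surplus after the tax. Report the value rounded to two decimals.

69.12

Without the tax, 214 - 6Q = 87 + 1.5Q so Q* = 16.9333 and P* = 112.4.
A tax on sellers shifts supply up by 91: 214 - 6Q = 87 + 1.5Q + 91, so Q_t = 4.8. Buyers pay P_b = 185.2; sellers receive P_s = P_b - 91 = 94.2.
CS = (1/2)(Q_t)(214 - P_b) = (1/2)(4.8)(28.8) = 69.12.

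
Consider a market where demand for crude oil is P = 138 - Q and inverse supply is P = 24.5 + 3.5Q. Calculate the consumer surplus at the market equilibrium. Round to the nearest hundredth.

318.08

Equilibrium: 138 - Q = 24.5 + 3.5Q, so Q* = 25.2222 and P* = 112.7778.
Consumer surplus is the triangle under demand above P*: (1/2)(25.2222)(138 - 112.7778) = (1/2)(25.2222)(25.2222) = 318.0802.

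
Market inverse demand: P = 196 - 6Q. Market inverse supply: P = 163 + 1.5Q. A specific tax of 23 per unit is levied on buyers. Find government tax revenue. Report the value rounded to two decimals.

30.67

Pre-tax equilibrium: 196 - 6Q = 163 + 1.5Q gives Q* = 4.4, P* = 169.6.
A tax on buyers shifts demand down by 23: (196 - 23) - 6Q = 163 + 1.5Q, so Q_t = 1.3333. Buyers pay P_b = 188; sellers receive P_s = P_b - 23 = 165.
Revenue is the tax times quantity traded: 23 x 1.3333 = 30.6667.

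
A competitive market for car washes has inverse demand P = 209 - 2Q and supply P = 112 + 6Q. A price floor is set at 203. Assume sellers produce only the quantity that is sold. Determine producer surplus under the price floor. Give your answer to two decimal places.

Without the control, 209 - 2Q = 112 + 6Q so Q* = 12.125 and P* = 184.75.
At P = 203, buyers demand (209 - 203)/2 = 3 while sellers would supply more, so the quantity traded is 3 at price 203.
The supply price at Q = 3 is 130. PS is the trapezoid between 203 and supply over [0, 3]: (1/2)[(203 - 112) + (203 - 130)](3) = 246.

246.00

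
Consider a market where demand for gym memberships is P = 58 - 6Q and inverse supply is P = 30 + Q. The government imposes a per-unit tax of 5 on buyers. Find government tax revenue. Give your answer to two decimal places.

Without the tax, 58 - 6Q = 30 + Q so Q* = 4 and P* = 34.
With the tax, buyers' net willingness to pay falls by 5: (58 - 5) - 6Q = 30 + Q, so Q_t = 3.2857. Buyers pay P_b = 38.2857; sellers receive P_s = P_b - 5 = 33.2857.
Revenue is the tax times quantity traded: 5 x 3.2857 = 16.4286.

16.43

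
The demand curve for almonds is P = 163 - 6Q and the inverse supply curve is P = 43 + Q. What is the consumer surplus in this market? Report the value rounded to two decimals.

Setting demand equal to supply, 120 = 7Q, so Q* = 17.1429 and P* = 60.1429.
CS is the area between the demand curve and P* from 0 to Q*: (1/2)(17.1429)(102.8571) = 881.6327.

881.63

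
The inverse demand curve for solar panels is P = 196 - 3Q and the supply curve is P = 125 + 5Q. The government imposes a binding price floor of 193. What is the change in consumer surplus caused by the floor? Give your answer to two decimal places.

-116.65

Free-market equilibrium: 196 - 3Q = 125 + 5Q gives Q* = 8.875, P* = 169.375.
At P = 193, buyers demand (196 - 193)/3 = 1 while sellers would supply more, so the quantity traded is 1 at price 193.
CS goes from (1/2)(8.875)(26.625) = 118.1484 to 1.5 (computed as (196 - 193)(1) - (1/2)(3)(1)^2), a change of -116.6484.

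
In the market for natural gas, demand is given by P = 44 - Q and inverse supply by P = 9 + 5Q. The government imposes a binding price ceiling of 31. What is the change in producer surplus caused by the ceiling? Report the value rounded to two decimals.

-36.67

Without the control, 44 - Q = 9 + 5Q so Q* = 5.8333 and P* = 38.1667.
At the ceiling price 31, quantity supplied is (31 - 9)/5 = 4.4; supply is the short side, so Q = 4.4 trades at P = 31.
PS goes from (1/2)(5.8333)(29.1667) = 85.0694 to 48.4 (computed as (31 - 9)(4.4) - (1/2)(5)(4.4)^2), a change of -36.6694.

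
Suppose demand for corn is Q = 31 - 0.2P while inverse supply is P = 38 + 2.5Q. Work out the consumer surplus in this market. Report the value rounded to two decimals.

608.40

Rewriting demand in inverse form: P = 155 - 5Q.
Set 155 - 5Q = 38 + 2.5Q, which gives 117 = 7.5Q, so Q* = 15.6 and P* = 155 - 5(15.6) = 77.
CS is the area between the demand curve and P* from 0 to Q*: (1/2)(15.6)(78) = 608.4.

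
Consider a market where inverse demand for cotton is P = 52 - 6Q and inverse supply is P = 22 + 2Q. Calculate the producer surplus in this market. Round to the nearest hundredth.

14.06

Set 52 - 6Q = 22 + 2Q, which gives 30 = 8Q, so Q* = 3.75 and P* = 52 - 6(3.75) = 29.5.
The supply curve's price intercept is 22, so PS = (1/2)(Q*)(P* - 22) = (1/2)(3.75)(7.5) = 14.0625.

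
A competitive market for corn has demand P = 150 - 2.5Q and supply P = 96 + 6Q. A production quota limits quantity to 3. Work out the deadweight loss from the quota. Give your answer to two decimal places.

Without the quota, 150 - 2.5Q = 96 + 6Q gives Q* = 6.3529.
At Q = 3 the demand price is 150 - 2.5(3) = 142.5 and the supply price is 96 + 6(3) = 114.
Deadweight loss is the triangle between the curves from 3 to 6.3529: (1/2)(142.5 - 114)(6.3529 - 3) = 47.7794.

47.78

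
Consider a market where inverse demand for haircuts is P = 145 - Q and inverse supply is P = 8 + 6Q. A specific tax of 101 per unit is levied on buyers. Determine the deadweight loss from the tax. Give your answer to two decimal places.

Without the tax, 145 - Q = 8 + 6Q so Q* = 19.5714 and P* = 125.4286.
With the tax, buyers' net willingness to pay falls by 101: (145 - 101) - Q = 8 + 6Q, so Q_t = 5.1429. Buyers pay P_b = 139.8571; sellers receive P_s = P_b - 101 = 38.8571.
Deadweight loss is the triangle between the curves from Q_t to Q*: (1/2)(19.5714 - 5.1429)(101) = 728.6429.

728.64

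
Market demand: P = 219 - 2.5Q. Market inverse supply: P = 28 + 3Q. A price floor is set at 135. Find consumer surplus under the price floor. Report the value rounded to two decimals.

Free-market equilibrium: 219 - 2.5Q = 28 + 3Q gives Q* = 34.7273, P* = 132.1818.
At P = 135, buyers demand (219 - 135)/2.5 = 33.6 while sellers would supply more, so the quantity traded is 33.6 at price 135.
CS is the triangle under demand above 135: (1/2)(33.6)(219 - 135) = 1411.2.

1411.20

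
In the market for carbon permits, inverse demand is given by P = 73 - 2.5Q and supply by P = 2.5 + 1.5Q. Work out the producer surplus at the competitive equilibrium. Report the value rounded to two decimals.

232.98

Equilibrium: 73 - 2.5Q = 2.5 + 1.5Q, so Q* = 17.625 and P* = 28.9375.
PS is the area between P* and the supply curve from 0 to Q*: (1/2)(17.625)(26.4375) = 232.9805.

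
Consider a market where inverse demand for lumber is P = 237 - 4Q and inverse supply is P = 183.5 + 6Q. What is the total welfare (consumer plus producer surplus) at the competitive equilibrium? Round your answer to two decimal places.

Setting demand equal to supply, 53.5 = 10Q, so Q* = 5.35 and P* = 215.6.
CS = (1/2)(5.35)(21.4) = 57.245 and PS = (1/2)(5.35)(32.1) = 85.8675, so total surplus = 143.1125.

143.11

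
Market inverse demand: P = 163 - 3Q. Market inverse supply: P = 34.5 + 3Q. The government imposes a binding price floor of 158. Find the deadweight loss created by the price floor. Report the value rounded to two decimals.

1170.19

Without the control, 163 - 3Q = 34.5 + 3Q so Q* = 21.4167 and P* = 98.75.
At the floor price 158, quantity demanded is (163 - 158)/3 = 1.6667; demand is the short side, so Q = 1.6667 trades at P = 158.
The lost-trades triangle has base Q* - 1.6667 = 19.75 and height equal to the gap between the curves at Q = 1.6667, which is 158 - 39.5 = 118.5. DWL = (1/2)(19.75)(118.5) = 1170.1875.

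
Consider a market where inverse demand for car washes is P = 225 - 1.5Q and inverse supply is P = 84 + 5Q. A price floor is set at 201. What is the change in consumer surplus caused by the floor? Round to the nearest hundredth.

-160.92

Without the control, 225 - 1.5Q = 84 + 5Q so Q* = 21.6923 and P* = 192.4615.
At P = 201, buyers demand (225 - 201)/1.5 = 16 while sellers would supply more, so the quantity traded is 16 at price 201.
CS goes from (1/2)(21.6923)(32.5385) = 352.9172 to 192 (computed as (225 - 201)(16) - (1/2)(1.5)(16)^2), a change of -160.9172.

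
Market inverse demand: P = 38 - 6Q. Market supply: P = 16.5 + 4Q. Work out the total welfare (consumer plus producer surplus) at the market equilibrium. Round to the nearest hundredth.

Equilibrium: 38 - 6Q = 16.5 + 4Q, so Q* = 2.15 and P* = 25.1.
CS = (1/2)(2.15)(12.9) = 13.8675 and PS = (1/2)(2.15)(8.6) = 9.245, so total surplus = 23.1125.

23.11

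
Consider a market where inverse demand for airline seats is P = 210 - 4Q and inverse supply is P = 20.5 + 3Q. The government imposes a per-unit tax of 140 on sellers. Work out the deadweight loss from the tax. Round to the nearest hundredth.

1400.00

Without the tax, 210 - 4Q = 20.5 + 3Q so Q* = 27.0714 and P* = 101.7143.
A tax on sellers shifts supply up by 140: 210 - 4Q = 20.5 + 3Q + 140, so Q_t = 7.0714. Buyers pay P_b = 181.7143; sellers receive P_s = P_b - 140 = 41.7143.
The welfare triangle lost has base Q* - Q_t = 20 and height t = 140, so DWL = (1/2)(20)(140) = 1400.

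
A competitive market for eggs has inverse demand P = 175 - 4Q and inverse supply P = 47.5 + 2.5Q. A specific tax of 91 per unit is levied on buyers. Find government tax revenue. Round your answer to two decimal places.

511.00

Pre-tax equilibrium: 175 - 4Q = 47.5 + 2.5Q gives Q* = 19.6154, P* = 96.5385.
A tax on buyers shifts demand down by 91: (175 - 91) - 4Q = 47.5 + 2.5Q, so Q_t = 5.6154. Buyers pay P_b = 152.5385; sellers receive P_s = P_b - 91 = 61.5385.
Revenue is the tax times quantity traded: 91 x 5.6154 = 511.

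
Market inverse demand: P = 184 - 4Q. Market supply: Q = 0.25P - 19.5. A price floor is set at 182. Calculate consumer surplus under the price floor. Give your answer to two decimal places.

0.50

Rewriting supply in inverse form: P = 78 + 4Q.
Without the control, 184 - 4Q = 78 + 4Q so Q* = 13.25 and P* = 131.
At the floor price 182, quantity demanded is (184 - 182)/4 = 0.5; demand is the short side, so Q = 0.5 trades at P = 182.
CS is the triangle under demand above 182: (1/2)(0.5)(184 - 182) = 0.5.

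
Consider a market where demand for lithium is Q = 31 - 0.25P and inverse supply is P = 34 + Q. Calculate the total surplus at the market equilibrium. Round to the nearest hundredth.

Rewriting demand in inverse form: P = 124 - 4Q.
Setting demand equal to supply, 90 = 5Q, so Q* = 18 and P* = 52.
Total surplus is the full triangle between the curves from 0 to Q*: (1/2)(18)(124 - 34) = 810.

810.00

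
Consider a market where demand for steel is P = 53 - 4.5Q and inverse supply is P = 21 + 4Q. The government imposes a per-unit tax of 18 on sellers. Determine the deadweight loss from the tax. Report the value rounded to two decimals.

Pre-tax equilibrium: 53 - 4.5Q = 21 + 4Q gives Q* = 3.7647, P* = 36.0588.
With the tax, sellers need 18 more per unit: 53 - 4.5Q = 21 + 4Q + 18, so Q_t = 1.6471. Buyers pay P_b = 45.5882; sellers receive P_s = P_b - 18 = 27.5882.
The welfare triangle lost has base Q* - Q_t = 2.1176 and height t = 18, so DWL = (1/2)(2.1176)(18) = 19.0588.

19.06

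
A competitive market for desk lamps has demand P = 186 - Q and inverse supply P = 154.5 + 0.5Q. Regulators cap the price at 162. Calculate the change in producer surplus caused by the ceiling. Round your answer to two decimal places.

-54.00

Without the control, 186 - Q = 154.5 + 0.5Q so Q* = 21 and P* = 165.
At the ceiling price 162, quantity supplied is (162 - 154.5)/0.5 = 15; supply is the short side, so Q = 15 trades at P = 162.
PS goes from (1/2)(21)(10.5) = 110.25 to 56.25 (computed as (162 - 154.5)(15) - (1/2)(0.5)(15)^2), a change of -54.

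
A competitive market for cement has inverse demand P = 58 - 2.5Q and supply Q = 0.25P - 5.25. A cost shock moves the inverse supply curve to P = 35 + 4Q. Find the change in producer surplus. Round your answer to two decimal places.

-39.76

Rewriting supply in inverse form: P = 21 + 4Q.
Initial equilibrium: Q_0 = 5.6923, P_0 = 43.7692; CS_0 = (1/2)(5.6923)(14.2308) = 40.503, PS_0 = (1/2)(5.6923)(22.7692) = 64.8047.
New equilibrium: 58 - 2.5Q = 35 + 4Q gives Q_1 = 3.5385, P_1 = 49.1538; CS_1 = 15.6509, PS_1 = 25.0414.
Change in producer surplus = 25.0414 - 64.8047 = -39.7633.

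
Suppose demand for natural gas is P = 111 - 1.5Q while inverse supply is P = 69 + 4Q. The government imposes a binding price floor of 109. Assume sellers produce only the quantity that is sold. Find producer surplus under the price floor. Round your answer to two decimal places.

49.78

Free-market equilibrium: 111 - 1.5Q = 69 + 4Q gives Q* = 7.6364, P* = 99.5455.
At the floor price 109, quantity demanded is (111 - 109)/1.5 = 1.3333; demand is the short side, so Q = 1.3333 trades at P = 109.
The supply price at Q = 1.3333 is 74.3333. PS is the trapezoid between 109 and supply over [0, 1.3333]: (1/2)[(109 - 69) + (109 - 74.3333)](1.3333) = 49.7778.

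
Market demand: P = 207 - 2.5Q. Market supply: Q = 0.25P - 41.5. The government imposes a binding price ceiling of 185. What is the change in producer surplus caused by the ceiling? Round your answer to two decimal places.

Rewriting supply in inverse form: P = 166 + 4Q.
Free-market equilibrium: 207 - 2.5Q = 166 + 4Q gives Q* = 6.3077, P* = 191.2308.
At P = 185, sellers supply (185 - 166)/4 = 4.75 while buyers want more, so the quantity traded is 4.75 at price 185.
PS goes from (1/2)(6.3077)(25.2308) = 79.574 to 45.125 (computed as (185 - 166)(4.75) - (1/2)(4)(4.75)^2), a change of -34.449.

-34.45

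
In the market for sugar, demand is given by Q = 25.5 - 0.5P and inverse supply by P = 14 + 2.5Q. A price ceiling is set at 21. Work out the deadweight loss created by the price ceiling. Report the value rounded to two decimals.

66.15

Rewriting demand in inverse form: P = 51 - 2Q.
Without the control, 51 - 2Q = 14 + 2.5Q so Q* = 8.2222 and P* = 34.5556.
At P = 21, sellers supply (21 - 14)/2.5 = 2.8 while buyers want more, so the quantity traded is 2.8 at price 21.
At Q = 2.8 the demand price is 45.4 and the supply price is 21. Deadweight loss is the triangle between the curves from 2.8 to 8.2222: (1/2)(45.4 - 21)(8.2222 - 2.8) = 66.1511.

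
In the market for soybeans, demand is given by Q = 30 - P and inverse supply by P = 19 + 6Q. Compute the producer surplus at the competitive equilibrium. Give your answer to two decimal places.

7.41

Rewriting demand in inverse form: P = 30 - Q.
Setting demand equal to supply, 11 = 7Q, so Q* = 1.5714 and P* = 28.4286.
PS is the area between P* and the supply curve from 0 to Q*: (1/2)(1.5714)(9.4286) = 7.4082.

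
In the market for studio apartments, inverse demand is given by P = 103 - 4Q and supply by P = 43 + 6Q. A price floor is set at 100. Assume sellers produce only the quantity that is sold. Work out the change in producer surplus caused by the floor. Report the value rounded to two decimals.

Free-market equilibrium: 103 - 4Q = 43 + 6Q gives Q* = 6, P* = 79.
At the floor price 100, quantity demanded is (103 - 100)/4 = 0.75; demand is the short side, so Q = 0.75 trades at P = 100.
PS goes from (1/2)(6)(36) = 108 to 41.0625 (computed as (100 - 43)(0.75) - (1/2)(6)(0.75)^2), a change of -66.9375.

-66.94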